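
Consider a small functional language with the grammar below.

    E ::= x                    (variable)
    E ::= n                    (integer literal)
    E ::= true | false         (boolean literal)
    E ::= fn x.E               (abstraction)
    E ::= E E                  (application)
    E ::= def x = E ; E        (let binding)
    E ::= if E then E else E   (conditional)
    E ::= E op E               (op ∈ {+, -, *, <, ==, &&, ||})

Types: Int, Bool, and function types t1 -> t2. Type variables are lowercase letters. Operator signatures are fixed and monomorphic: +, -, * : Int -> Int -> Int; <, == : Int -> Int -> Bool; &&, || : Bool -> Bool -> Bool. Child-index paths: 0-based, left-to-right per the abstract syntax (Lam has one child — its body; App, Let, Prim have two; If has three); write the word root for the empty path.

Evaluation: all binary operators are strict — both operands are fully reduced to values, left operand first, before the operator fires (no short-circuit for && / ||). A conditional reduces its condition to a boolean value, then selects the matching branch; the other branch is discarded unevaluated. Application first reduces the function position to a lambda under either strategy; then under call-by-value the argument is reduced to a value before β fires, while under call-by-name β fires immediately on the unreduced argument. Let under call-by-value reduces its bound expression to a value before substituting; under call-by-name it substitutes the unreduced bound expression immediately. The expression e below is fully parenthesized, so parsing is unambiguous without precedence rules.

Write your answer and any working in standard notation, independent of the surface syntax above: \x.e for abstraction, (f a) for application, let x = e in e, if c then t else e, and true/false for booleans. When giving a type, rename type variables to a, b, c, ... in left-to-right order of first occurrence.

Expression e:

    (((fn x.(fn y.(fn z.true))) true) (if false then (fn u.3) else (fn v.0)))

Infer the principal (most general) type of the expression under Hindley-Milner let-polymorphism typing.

Derivation:
\z._ : c -> Bool
\y._ : b -> c -> Bool
\x._ : a -> b -> c -> Bool
  unify a -> b -> c -> Bool ~ Bool -> d
  unify a ~ Bool
  unify b -> c -> Bool ~ d
_ _ : b -> c -> Bool
  unify Bool ~ Bool
\u._ : e -> Int
\v._ : f -> Int
  unify e -> Int ~ f -> Int
  unify e ~ f
  unify Int ~ Int
  unify b -> c -> Bool ~ (f -> Int) -> g
  unify b ~ f -> Int
  unify c -> Bool ~ g
_ _ : c -> Bool

Answer: a -> Bool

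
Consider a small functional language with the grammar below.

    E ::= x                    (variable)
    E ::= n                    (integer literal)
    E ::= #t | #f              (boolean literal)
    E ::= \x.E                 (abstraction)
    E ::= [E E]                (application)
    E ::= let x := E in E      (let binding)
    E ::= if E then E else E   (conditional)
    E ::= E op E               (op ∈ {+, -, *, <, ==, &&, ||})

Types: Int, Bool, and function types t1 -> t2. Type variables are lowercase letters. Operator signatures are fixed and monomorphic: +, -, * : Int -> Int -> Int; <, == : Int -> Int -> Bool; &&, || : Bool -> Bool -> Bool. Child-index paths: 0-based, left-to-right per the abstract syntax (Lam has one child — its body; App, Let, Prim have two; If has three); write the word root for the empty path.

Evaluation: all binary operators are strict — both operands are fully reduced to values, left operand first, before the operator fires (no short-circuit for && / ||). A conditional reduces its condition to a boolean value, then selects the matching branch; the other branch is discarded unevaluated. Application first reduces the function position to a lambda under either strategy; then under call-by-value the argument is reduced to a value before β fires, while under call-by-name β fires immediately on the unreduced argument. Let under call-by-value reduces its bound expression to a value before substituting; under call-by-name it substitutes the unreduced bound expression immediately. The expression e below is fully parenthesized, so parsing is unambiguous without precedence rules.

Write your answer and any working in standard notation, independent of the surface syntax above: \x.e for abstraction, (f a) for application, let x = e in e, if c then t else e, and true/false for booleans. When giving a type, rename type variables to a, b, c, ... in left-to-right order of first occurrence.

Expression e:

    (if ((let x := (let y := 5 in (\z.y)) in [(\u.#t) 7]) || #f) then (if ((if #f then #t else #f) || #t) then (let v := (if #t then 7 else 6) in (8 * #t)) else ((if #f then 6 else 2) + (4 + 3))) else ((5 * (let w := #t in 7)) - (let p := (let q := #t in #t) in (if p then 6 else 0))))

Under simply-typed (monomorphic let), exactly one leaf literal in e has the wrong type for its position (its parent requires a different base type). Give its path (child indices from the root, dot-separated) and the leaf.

Answer: 1.1.1.1 : true

Trace:
let y : Int
y : Int
\z._ : a -> Int
let x : a -> Int
\u._ : b -> Bool
  unify b -> Bool ~ Int -> c
  unify b ~ Int
  unify Bool ~ c
_ _ : Bool
  unify Bool ~ Bool
  unify Bool ~ Bool
  unify Bool ~ Bool
  unify Bool ~ Bool
  unify Bool ~ Bool
  unify Bool ~ Bool
  unify Bool ~ Bool
  unify Bool ~ Bool
  unify Bool ~ Bool
  unify Int ~ Int
let v : Int
  unify Int ~ Int
  unify Bool ~ Int
  FAIL: mismatch Bool ~ Int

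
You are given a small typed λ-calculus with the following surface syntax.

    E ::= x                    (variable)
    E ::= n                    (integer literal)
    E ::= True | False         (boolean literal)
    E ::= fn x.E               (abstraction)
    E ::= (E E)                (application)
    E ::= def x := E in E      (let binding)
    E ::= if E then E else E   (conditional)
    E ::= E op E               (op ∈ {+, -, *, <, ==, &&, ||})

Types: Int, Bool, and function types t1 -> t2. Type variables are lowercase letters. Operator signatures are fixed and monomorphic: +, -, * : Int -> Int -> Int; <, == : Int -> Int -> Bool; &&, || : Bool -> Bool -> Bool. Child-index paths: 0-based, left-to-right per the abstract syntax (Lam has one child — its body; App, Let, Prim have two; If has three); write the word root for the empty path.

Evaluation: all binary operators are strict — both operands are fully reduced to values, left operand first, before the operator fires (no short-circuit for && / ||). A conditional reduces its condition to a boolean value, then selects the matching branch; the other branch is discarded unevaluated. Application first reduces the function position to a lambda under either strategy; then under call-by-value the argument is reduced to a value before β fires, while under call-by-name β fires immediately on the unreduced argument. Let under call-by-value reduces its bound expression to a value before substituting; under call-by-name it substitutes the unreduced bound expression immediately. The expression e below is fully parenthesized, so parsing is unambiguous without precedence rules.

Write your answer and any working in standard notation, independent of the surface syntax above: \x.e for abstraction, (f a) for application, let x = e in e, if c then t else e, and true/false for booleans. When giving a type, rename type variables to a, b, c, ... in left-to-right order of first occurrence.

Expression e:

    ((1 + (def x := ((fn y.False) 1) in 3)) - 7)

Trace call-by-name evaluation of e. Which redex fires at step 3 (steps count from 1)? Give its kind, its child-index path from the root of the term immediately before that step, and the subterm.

Answer: delta at root : (4 - 7)

Trace:
step 0: ((1 + (let x = ((\y.false) 1) in 3)) - 7)
step 1: [let@0.1] ((1 + 3) - 7)
step 2: [delta@0] (4 - 7)
step 3: [delta@root] -3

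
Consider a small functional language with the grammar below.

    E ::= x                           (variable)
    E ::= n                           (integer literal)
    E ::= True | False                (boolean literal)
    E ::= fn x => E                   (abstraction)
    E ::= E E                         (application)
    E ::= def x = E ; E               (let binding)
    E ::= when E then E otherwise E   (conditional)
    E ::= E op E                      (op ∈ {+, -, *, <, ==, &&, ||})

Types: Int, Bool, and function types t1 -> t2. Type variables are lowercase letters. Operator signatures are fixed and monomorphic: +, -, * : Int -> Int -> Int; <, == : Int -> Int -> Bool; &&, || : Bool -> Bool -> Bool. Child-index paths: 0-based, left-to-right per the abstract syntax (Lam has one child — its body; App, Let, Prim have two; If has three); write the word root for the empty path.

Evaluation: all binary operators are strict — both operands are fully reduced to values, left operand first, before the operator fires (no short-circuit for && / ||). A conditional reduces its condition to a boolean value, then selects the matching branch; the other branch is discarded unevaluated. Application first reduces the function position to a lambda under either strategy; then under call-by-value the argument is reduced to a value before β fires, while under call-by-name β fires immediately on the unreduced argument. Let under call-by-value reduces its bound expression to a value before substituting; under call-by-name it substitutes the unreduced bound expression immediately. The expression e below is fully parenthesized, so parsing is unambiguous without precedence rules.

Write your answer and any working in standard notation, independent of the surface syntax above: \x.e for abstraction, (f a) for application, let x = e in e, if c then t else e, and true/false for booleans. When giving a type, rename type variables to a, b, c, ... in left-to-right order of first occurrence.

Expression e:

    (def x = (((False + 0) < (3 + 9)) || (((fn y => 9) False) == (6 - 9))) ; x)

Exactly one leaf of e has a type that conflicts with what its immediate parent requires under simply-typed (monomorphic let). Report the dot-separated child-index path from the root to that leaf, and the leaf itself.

Answer: 0.0.0.0 : false

Derivation:
  unify Bool ~ Int
  FAIL: mismatch Bool ~ Int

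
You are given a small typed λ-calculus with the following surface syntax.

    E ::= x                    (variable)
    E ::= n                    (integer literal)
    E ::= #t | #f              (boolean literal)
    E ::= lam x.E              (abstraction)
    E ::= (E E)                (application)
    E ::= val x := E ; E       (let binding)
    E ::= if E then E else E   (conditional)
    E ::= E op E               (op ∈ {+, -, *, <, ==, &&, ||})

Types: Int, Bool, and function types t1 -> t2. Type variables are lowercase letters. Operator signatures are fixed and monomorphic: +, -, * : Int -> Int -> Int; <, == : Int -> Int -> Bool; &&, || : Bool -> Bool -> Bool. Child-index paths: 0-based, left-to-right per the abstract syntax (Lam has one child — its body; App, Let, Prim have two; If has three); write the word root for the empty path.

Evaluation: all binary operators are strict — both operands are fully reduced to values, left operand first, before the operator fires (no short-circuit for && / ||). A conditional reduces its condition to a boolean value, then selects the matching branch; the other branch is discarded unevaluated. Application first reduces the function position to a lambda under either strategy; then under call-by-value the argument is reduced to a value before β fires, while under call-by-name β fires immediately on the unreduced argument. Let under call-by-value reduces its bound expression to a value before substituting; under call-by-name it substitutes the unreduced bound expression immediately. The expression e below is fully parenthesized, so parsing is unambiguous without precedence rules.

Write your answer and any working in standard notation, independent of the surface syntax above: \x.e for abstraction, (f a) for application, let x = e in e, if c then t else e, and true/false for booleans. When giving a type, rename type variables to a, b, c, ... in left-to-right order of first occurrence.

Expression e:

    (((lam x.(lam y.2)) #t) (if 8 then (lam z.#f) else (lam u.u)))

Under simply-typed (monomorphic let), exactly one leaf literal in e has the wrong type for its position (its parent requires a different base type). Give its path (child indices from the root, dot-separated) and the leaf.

Working:
\y._ : b -> Int
\x._ : a -> b -> Int
  unify a -> b -> Int ~ Bool -> c
  unify a ~ Bool
  unify b -> Int ~ c
_ _ : b -> Int
  unify Int ~ Bool
  FAIL: mismatch Int ~ Bool

Answer: 1.0 : 8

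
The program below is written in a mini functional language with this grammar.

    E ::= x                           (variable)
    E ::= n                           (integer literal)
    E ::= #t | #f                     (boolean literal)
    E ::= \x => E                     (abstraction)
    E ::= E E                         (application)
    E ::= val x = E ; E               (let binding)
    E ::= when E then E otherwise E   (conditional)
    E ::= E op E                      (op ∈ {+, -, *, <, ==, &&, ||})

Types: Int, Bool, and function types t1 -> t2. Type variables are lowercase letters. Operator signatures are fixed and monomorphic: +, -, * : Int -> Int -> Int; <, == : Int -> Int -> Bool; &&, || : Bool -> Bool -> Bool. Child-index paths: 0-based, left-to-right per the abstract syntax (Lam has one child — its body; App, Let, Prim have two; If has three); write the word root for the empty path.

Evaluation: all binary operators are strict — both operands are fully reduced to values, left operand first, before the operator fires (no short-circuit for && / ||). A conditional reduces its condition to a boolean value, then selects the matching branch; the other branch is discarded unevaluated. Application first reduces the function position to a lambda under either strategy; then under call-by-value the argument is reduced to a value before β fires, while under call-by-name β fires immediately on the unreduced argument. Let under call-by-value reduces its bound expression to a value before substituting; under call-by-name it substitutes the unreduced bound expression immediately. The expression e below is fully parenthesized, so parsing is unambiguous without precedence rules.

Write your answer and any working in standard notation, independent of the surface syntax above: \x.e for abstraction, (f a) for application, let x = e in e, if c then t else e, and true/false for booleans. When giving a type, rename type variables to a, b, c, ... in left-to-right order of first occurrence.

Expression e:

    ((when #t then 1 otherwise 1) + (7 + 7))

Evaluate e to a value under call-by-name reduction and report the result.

Answer: 15

Working:
step 0: ((if true then 1 else 1) + (7 + 7))
step 1: [if@0] (1 + (7 + 7))
step 2: [delta@1] (1 + 14)
step 3: [delta@root] 15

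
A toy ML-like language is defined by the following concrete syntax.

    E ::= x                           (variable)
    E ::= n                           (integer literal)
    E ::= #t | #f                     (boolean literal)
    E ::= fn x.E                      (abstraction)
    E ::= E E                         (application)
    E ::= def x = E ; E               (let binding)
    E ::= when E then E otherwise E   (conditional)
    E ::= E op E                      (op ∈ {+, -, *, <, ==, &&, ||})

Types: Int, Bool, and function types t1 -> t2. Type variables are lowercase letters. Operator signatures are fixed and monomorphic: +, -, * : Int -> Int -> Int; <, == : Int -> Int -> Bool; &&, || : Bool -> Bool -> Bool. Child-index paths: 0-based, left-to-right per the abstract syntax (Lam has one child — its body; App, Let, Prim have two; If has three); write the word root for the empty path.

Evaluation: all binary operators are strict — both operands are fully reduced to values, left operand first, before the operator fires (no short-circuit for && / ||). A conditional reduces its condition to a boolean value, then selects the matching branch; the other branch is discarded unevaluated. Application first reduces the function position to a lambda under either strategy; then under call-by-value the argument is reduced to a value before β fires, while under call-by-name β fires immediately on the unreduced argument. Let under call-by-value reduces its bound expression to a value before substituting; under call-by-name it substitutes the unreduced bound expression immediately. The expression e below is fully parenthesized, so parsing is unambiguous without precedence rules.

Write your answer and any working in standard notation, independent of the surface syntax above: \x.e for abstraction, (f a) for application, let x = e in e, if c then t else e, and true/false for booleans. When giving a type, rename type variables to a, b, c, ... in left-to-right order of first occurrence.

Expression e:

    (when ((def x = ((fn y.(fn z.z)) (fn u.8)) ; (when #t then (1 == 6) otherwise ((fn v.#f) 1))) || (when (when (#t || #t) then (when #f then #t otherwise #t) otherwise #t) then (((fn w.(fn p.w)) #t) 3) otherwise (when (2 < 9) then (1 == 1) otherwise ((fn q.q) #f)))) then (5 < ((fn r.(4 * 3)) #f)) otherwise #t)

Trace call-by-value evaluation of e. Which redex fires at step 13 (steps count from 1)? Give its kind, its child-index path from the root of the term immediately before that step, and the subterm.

Answer: beta at 1 : ((\r.(4 * 3)) false)

Working:
step 0: (if ((let x = ((\y.(\z.z)) (\u.8)) in (if true then (1 == 6) else ((\v.false) 1))) || (if (if (true || true) then (if false then true else true) else true) then (((\w.(\p.w)) true) 3) else (if (2 < 9) then (1 == 1) else ((\q.q) false)))) then (5 < ((\r.(4 * 3)) false)) else true)
step 1: [beta@0.0.0] (if ((let x = (\z.z) in (if true then (1 == 6) else ((\v.false) 1))) || (if (if (true || true) then (if false then true else true) else true) then (((\w.(\p.w)) true) 3) else (if (2 < 9) then (1 == 1) else ((\q.q) false)))) then (5 < ((\r.(4 * 3)) false)) else true)
step 2: [let@0.0] (if ((if true then (1 == 6) else ((\v.false) 1)) || (if (if (true || true) then (if false then true else true) else true) then (((\w.(\p.w)) true) 3) else (if (2 < 9) then (1 == 1) else ((\q.q) false)))) then (5 < ((\r.(4 * 3)) false)) else true)
step 3: [if@0.0] (if ((1 == 6) || (if (if (true || true) then (if false then true else true) else true) then (((\w.(\p.w)) true) 3) else (if (2 < 9) then (1 == 1) else ((\q.q) false)))) then (5 < ((\r.(4 * 3)) false)) else true)
step 4: [delta@0.0] (if (false || (if (if (true || true) then (if false then true else true) else true) then (((\w.(\p.w)) true) 3) else (if (2 < 9) then (1 == 1) else ((\q.q) false)))) then (5 < ((\r.(4 * 3)) false)) else true)
step 5: [delta@0.1.0.0] (if (false || (if (if true then (if false then true else true) else true) then (((\w.(\p.w)) true) 3) else (if (2 < 9) then (1 == 1) else ((\q.q) false)))) then (5 < ((\r.(4 * 3)) false)) else true)
step 6: [if@0.1.0] (if (false || (if (if false then true else true) then (((\w.(\p.w)) true) 3) else (if (2 < 9) then (1 == 1) else ((\q.q) false)))) then (5 < ((\r.(4 * 3)) false)) else true)
step 7: [if@0.1.0] (if (false || (if true then (((\w.(\p.w)) true) 3) else (if (2 < 9) then (1 == 1) else ((\q.q) false)))) then (5 < ((\r.(4 * 3)) false)) else true)
step 8: [if@0.1] (if (false || (((\w.(\p.w)) true) 3)) then (5 < ((\r.(4 * 3)) false)) else true)
step 9: [beta@0.1.0] (if (false || ((\p.true) 3)) then (5 < ((\r.(4 * 3)) false)) else true)
step 10: [beta@0.1] (if (false || true) then (5 < ((\r.(4 * 3)) false)) else true)
step 11: [delta@0] (if true then (5 < ((\r.(4 * 3)) false)) else true)
step 12: [if@root] (5 < ((\r.(4 * 3)) false))
step 13: [beta@1] (5 < (4 * 3))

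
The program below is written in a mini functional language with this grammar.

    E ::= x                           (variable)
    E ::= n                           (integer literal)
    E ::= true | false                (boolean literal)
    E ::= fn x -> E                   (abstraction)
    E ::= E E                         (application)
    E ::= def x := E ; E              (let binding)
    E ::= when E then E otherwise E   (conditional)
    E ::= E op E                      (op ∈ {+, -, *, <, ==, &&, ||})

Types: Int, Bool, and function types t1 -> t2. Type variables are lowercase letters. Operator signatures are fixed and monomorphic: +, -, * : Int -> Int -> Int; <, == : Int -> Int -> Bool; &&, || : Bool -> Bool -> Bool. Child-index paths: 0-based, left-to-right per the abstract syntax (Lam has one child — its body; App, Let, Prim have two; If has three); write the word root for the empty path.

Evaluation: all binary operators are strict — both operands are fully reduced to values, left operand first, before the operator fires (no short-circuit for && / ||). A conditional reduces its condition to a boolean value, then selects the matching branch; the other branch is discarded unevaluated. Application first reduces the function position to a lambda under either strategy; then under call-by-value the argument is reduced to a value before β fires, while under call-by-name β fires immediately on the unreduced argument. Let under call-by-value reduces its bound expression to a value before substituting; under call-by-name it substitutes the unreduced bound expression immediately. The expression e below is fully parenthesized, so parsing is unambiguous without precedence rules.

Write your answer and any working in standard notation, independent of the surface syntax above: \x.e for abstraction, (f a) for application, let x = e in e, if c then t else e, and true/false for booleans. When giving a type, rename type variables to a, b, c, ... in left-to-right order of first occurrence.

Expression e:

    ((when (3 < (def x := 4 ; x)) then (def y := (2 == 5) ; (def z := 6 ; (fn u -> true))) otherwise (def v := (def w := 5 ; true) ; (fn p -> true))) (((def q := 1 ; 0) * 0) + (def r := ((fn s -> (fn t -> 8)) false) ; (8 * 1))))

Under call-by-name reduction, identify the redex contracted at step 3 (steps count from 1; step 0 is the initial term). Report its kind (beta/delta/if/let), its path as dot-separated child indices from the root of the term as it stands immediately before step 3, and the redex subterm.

Answer: if at 0 : (if true then (let y = (2 == 5) in (let z = 6 in (\u.true))) else (let v = (let w = 5 in true) in (\p.true)))

Trace:
step 0: ((if (3 < (let x = 4 in x)) then (let y = (2 == 5) in (let z = 6 in (\u.true))) else (let v = (let w = 5 in true) in (\p.true))) (((let q = 1 in 0) * 0) + (let r = ((\s.(\t.8)) false) in (8 * 1))))
step 1: [let@0.0.1] ((if (3 < 4) then (let y = (2 == 5) in (let z = 6 in (\u.true))) else (let v = (let w = 5 in true) in (\p.true))) (((let q = 1 in 0) * 0) + (let r = ((\s.(\t.8)) false) in (8 * 1))))
step 2: [delta@0.0] ((if true then (let y = (2 == 5) in (let z = 6 in (\u.true))) else (let v = (let w = 5 in true) in (\p.true))) (((let q = 1 in 0) * 0) + (let r = ((\s.(\t.8)) false) in (8 * 1))))
step 3: [if@0] ((let y = (2 == 5) in (let z = 6 in (\u.true))) (((let q = 1 in 0) * 0) + (let r = ((\s.(\t.8)) false) in (8 * 1))))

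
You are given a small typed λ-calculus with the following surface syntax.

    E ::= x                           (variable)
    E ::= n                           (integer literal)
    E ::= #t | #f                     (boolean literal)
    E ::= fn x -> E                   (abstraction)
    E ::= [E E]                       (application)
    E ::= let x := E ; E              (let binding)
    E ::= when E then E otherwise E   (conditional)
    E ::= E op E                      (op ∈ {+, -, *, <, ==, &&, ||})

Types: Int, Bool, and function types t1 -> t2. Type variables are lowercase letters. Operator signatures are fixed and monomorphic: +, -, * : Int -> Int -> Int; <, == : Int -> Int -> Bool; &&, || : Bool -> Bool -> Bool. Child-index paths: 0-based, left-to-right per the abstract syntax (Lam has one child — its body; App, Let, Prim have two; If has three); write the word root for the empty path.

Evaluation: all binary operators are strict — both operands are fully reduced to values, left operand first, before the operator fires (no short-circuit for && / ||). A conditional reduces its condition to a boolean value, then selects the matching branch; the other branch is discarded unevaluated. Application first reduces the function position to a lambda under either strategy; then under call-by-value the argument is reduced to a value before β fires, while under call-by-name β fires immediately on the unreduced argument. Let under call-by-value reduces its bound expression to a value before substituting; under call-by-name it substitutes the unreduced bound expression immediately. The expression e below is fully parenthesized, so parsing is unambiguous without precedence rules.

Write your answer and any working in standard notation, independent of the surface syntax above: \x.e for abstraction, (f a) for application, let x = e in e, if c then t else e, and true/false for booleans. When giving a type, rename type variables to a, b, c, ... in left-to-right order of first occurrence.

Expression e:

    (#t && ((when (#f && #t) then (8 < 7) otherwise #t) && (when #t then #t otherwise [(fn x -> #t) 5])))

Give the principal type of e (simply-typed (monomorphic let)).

Working:
  unify Bool ~ Bool
  unify Bool ~ Bool
  unify Bool ~ Bool
  unify Bool ~ Bool
  unify Int ~ Int
  unify Int ~ Int
  unify Bool ~ Bool
  unify Bool ~ Bool
  unify Bool ~ Bool
\x._ : a -> Bool
  unify a -> Bool ~ Int -> b
  unify a ~ Int
  unify Bool ~ b
_ _ : Bool
  unify Bool ~ Bool
  unify Bool ~ Bool
  unify Bool ~ Bool

Answer: Bool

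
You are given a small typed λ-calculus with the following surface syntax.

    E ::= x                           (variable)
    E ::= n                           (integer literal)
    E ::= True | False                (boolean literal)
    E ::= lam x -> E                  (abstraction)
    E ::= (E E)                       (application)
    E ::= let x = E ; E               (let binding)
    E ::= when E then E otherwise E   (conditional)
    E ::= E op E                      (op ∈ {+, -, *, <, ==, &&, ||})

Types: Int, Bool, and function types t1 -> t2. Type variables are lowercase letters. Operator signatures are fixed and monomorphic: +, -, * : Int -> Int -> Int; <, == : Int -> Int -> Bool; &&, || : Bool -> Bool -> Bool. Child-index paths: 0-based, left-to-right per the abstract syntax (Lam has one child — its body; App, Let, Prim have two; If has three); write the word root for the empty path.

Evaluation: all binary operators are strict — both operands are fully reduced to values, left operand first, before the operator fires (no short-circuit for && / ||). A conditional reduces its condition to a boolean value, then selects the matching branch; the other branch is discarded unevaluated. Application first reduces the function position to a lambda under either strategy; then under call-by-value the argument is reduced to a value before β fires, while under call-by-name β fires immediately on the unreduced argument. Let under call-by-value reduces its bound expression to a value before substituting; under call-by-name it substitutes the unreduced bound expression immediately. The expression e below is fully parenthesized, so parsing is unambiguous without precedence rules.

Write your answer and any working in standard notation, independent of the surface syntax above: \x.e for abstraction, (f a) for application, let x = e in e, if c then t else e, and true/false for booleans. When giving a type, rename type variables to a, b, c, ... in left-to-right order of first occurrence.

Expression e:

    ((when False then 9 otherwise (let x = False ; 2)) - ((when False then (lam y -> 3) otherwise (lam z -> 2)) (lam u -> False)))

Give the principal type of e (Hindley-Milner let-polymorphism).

Derivation:
  unify Bool ~ Bool
let x : Bool
  unify Int ~ Int
  unify Int ~ Int
  unify Bool ~ Bool
\y._ : a -> Int
\z._ : b -> Int
  unify a -> Int ~ b -> Int
  unify a ~ b
  unify Int ~ Int
\u._ : c -> Bool
  unify b -> Int ~ (c -> Bool) -> d
  unify b ~ c -> Bool
  unify Int ~ d
_ _ : Int
  unify Int ~ Int

Answer: Int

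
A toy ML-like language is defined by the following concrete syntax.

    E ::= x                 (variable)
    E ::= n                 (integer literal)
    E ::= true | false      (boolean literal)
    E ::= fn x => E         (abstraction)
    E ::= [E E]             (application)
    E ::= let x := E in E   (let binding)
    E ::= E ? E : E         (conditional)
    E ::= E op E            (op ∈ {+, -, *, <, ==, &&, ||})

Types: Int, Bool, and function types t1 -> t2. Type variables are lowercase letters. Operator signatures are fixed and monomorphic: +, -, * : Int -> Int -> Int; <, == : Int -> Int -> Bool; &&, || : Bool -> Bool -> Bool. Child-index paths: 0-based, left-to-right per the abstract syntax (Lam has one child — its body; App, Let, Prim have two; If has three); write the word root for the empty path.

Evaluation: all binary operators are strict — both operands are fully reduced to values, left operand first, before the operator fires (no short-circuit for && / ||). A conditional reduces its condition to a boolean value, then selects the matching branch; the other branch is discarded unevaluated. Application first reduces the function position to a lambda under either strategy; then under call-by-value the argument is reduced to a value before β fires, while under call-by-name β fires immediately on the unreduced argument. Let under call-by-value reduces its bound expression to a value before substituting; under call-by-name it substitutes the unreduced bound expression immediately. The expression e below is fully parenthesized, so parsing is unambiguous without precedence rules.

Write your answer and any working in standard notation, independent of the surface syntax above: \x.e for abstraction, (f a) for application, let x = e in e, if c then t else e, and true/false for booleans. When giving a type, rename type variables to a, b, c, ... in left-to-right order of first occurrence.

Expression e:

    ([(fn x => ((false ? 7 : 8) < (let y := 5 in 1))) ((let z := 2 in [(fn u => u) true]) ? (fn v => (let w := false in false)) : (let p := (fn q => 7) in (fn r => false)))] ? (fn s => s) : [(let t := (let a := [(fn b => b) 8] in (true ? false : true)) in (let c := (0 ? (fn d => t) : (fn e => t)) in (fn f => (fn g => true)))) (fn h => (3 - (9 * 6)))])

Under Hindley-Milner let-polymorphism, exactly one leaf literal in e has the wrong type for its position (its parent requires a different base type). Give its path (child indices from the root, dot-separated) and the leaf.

Working:
  unify Bool ~ Bool
  unify Int ~ Int
  unify Int ~ Int
let y : Int
  unify Int ~ Int
\x._ : a -> Bool
let z : Int
u : b
\u._ : b -> b
  unify b -> b ~ Bool -> c
  unify b ~ Bool
  unify Bool ~ c
_ _ : Bool
  unify Bool ~ Bool
let w : Bool
\v._ : d -> Bool
\q._ : e -> Int
let p : forall. e -> Int
\r._ : f -> Bool
  unify d -> Bool ~ f -> Bool
  unify d ~ f
  unify Bool ~ Bool
  unify a -> Bool ~ (f -> Bool) -> g
  unify a ~ f -> Bool
  unify Bool ~ g
_ _ : Bool
  unify Bool ~ Bool
s : h
\s._ : h -> h
b : i
\b._ : i -> i
  unify i -> i ~ Int -> j
  unify i ~ Int
  unify Int ~ j
_ _ : Int
let a : Int
  unify Bool ~ Bool
  unify Bool ~ Bool
let t : Bool
  unify Int ~ Bool
  FAIL: mismatch Int ~ Bool

Answer: 2.0.1.0.0 : 0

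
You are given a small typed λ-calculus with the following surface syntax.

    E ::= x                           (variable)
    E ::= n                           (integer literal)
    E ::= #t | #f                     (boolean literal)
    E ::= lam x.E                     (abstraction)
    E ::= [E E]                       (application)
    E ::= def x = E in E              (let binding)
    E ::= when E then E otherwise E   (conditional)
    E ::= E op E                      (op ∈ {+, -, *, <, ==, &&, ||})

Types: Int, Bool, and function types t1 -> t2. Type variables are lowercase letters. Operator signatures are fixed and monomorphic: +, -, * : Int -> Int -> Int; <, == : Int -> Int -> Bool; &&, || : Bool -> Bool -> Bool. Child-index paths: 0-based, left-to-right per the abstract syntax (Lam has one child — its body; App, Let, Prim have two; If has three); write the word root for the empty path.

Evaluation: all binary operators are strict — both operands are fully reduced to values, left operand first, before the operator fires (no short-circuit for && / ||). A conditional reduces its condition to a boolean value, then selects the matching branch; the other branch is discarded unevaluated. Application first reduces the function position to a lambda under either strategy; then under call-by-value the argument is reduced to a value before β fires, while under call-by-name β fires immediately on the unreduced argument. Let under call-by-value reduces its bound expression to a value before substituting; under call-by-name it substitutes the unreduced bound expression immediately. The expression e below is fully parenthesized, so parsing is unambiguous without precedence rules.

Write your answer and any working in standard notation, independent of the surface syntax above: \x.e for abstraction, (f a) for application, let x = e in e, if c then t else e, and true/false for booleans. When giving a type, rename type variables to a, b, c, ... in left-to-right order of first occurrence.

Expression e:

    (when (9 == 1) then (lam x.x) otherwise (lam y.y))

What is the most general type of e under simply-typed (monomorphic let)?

Derivation:
  unify Int ~ Int
  unify Int ~ Int
  unify Bool ~ Bool
x : a
\x._ : a -> a
y : b
\y._ : b -> b
  unify a -> a ~ b -> b
  unify a ~ b
  unify b ~ b

Answer: a -> a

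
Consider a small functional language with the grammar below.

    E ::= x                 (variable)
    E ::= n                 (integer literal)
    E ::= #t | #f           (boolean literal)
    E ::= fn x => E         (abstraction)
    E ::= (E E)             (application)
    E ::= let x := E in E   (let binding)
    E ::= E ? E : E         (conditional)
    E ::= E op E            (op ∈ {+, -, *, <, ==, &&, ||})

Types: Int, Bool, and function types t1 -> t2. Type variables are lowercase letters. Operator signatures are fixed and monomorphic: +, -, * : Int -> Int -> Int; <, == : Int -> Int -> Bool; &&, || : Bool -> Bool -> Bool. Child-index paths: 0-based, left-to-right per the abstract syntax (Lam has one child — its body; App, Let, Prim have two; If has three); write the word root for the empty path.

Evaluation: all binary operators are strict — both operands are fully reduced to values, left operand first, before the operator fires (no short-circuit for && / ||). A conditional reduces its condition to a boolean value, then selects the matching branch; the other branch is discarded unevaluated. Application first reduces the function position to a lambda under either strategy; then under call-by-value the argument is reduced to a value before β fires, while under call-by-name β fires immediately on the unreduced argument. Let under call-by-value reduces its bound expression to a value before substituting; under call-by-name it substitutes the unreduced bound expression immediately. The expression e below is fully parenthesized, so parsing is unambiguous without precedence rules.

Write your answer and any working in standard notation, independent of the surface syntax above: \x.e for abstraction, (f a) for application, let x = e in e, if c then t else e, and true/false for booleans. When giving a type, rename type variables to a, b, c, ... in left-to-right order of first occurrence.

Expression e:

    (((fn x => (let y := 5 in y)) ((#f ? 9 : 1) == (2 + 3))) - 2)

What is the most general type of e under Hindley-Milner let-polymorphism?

Answer: Int

Working:
let y : Int
y : Int
\x._ : a -> Int
  unify Bool ~ Bool
  unify Int ~ Int
  unify Int ~ Int
  unify Int ~ Int
  unify Int ~ Int
  unify Int ~ Int
  unify a -> Int ~ Bool -> b
  unify a ~ Bool
  unify Int ~ b
_ _ : Int
  unify Int ~ Int
  unify Int ~ Int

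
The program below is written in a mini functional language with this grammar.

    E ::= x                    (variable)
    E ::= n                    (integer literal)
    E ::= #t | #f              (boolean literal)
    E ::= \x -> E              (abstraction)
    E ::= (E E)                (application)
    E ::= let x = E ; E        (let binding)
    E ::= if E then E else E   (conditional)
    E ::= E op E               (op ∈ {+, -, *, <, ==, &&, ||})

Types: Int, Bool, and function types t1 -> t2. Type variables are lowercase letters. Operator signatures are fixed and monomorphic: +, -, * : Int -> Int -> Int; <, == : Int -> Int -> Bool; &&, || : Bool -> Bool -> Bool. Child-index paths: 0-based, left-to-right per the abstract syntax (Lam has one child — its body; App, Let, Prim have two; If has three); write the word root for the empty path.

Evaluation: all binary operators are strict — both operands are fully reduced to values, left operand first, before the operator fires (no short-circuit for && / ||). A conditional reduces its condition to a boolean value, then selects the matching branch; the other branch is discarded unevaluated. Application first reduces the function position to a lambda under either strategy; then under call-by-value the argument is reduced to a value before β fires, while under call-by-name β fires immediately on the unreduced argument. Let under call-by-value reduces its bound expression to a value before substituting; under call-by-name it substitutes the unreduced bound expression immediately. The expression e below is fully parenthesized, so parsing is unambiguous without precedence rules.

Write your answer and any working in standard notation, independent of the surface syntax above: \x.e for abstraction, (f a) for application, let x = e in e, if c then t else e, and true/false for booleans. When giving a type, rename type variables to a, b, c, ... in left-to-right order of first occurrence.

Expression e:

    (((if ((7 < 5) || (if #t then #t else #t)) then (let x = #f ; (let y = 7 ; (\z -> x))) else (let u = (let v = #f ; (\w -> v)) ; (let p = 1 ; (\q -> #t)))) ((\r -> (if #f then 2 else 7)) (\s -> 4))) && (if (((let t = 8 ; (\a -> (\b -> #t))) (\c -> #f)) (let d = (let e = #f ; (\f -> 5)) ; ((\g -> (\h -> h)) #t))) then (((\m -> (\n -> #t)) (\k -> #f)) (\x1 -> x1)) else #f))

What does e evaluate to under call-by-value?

Answer: false

Working:
step 0: (((if ((7 < 5) || (if true then true else true)) then (let x = false in (let y = 7 in (\z.x))) else (let u = (let v = false in (\w.v)) in (let p = 1 in (\q.true)))) ((\r.(if false then 2 else 7)) (\s.4))) && (if (((let t = 8 in (\a.(\b.true))) (\c.false)) (let d = (let e = false in (\f.5)) in ((\g.(\h.h)) true))) then (((\m.(\n.true)) (\k.false)) (\x1.x1)) else false))
step 1: [delta@0.0.0.0] (((if (false || (if true then true else true)) then (let x = false in (let y = 7 in (\z.x))) else (let u = (let v = false in (\w.v)) in (let p = 1 in (\q.true)))) ((\r.(if false then 2 else 7)) (\s.4))) && (if (((let t = 8 in (\a.(\b.true))) (\c.false)) (let d = (let e = false in (\f.5)) in ((\g.(\h.h)) true))) then (((\m.(\n.true)) (\k.false)) (\x1.x1)) else false))
step 2: [if@0.0.0.1] (((if (false || true) then (let x = false in (let y = 7 in (\z.x))) else (let u = (let v = false in (\w.v)) in (let p = 1 in (\q.true)))) ((\r.(if false then 2 else 7)) (\s.4))) && (if (((let t = 8 in (\a.(\b.true))) (\c.false)) (let d = (let e = false in (\f.5)) in ((\g.(\h.h)) true))) then (((\m.(\n.true)) (\k.false)) (\x1.x1)) else false))
step 3: [delta@0.0.0] (((if true then (let x = false in (let y = 7 in (\z.x))) else (let u = (let v = false in (\w.v)) in (let p = 1 in (\q.true)))) ((\r.(if false then 2 else 7)) (\s.4))) && (if (((let t = 8 in (\a.(\b.true))) (\c.false)) (let d = (let e = false in (\f.5)) in ((\g.(\h.h)) true))) then (((\m.(\n.true)) (\k.false)) (\x1.x1)) else false))
step 4: [if@0.0] (((let x = false in (let y = 7 in (\z.x))) ((\r.(if false then 2 else 7)) (\s.4))) && (if (((let t = 8 in (\a.(\b.true))) (\c.false)) (let d = (let e = false in (\f.5)) in ((\g.(\h.h)) true))) then (((\m.(\n.true)) (\k.false)) (\x1.x1)) else false))
step 5: [let@0.0] (((let y = 7 in (\z.false)) ((\r.(if false then 2 else 7)) (\s.4))) && (if (((let t = 8 in (\a.(\b.true))) (\c.false)) (let d = (let e = false in (\f.5)) in ((\g.(\h.h)) true))) then (((\m.(\n.true)) (\k.false)) (\x1.x1)) else false))
step 6: [let@0.0] (((\z.false) ((\r.(if false then 2 else 7)) (\s.4))) && (if (((let t = 8 in (\a.(\b.true))) (\c.false)) (let d = (let e = false in (\f.5)) in ((\g.(\h.h)) true))) then (((\m.(\n.true)) (\k.false)) (\x1.x1)) else false))
step 7: [beta@0.1] (((\z.false) (if false then 2 else 7)) && (if (((let t = 8 in (\a.(\b.true))) (\c.false)) (let d = (let e = false in (\f.5)) in ((\g.(\h.h)) true))) then (((\m.(\n.true)) (\k.false)) (\x1.x1)) else false))
step 8: [if@0.1] (((\z.false) 7) && (if (((let t = 8 in (\a.(\b.true))) (\c.false)) (let d = (let e = false in (\f.5)) in ((\g.(\h.h)) true))) then (((\m.(\n.true)) (\k.false)) (\x1.x1)) else false))
step 9: [beta@0] (false && (if (((let t = 8 in (\a.(\b.true))) (\c.false)) (let d = (let e = false in (\f.5)) in ((\g.(\h.h)) true))) then (((\m.(\n.true)) (\k.false)) (\x1.x1)) else false))
step 10: [let@1.0.0.0] (false && (if (((\a.(\b.true)) (\c.false)) (let d = (let e = false in (\f.5)) in ((\g.(\h.h)) true))) then (((\m.(\n.true)) (\k.false)) (\x1.x1)) else false))
step 11: [beta@1.0.0] (false && (if ((\b.true) (let d = (let e = false in (\f.5)) in ((\g.(\h.h)) true))) then (((\m.(\n.true)) (\k.false)) (\x1.x1)) else false))
step 12: [let@1.0.1.0] (false && (if ((\b.true) (let d = (\f.5) in ((\g.(\h.h)) true))) then (((\m.(\n.true)) (\k.false)) (\x1.x1)) else false))
step 13: [let@1.0.1] (false && (if ((\b.true) ((\g.(\h.h)) true)) then (((\m.(\n.true)) (\k.false)) (\x1.x1)) else false))
step 14: [beta@1.0.1] (false && (if ((\b.true) (\h.h)) then (((\m.(\n.true)) (\k.false)) (\x1.x1)) else false))
step 15: [beta@1.0] (false && (if true then (((\m.(\n.true)) (\k.false)) (\x1.x1)) else false))
step 16: [if@1] (false && (((\m.(\n.true)) (\k.false)) (\x1.x1)))
step 17: [beta@1.0] (false && ((\n.true) (\x1.x1)))
step 18: [beta@1] (false && true)
step 19: [delta@root] false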